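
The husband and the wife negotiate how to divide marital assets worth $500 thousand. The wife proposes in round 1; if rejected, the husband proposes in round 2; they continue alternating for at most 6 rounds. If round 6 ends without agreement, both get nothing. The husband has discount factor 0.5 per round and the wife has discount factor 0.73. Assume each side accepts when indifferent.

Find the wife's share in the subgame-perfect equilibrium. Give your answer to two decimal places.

Solve by backward induction from round 6.
Round 6 (the husband proposes): rejection yields 0 for the wife; the husband offers 0 and keeps 500.
Round 5 (the wife proposes): the husband can get 500 next round, worth 0.5 × 500 = 250 now, so the wife offers 250, keeping 250.
Round 4 (the husband proposes): the wife can get 250 next round, worth 0.73 × 250 = 182.5 now, so the husband offers 182.5, keeping 317.5.
Round 3 (the wife proposes): the husband can get 317.5 next round, worth 0.5 × 317.5 = 158.75 now, so the wife offers 158.75, keeping 341.25.
Round 2 (the husband proposes): the wife can get 341.25 next round, worth 0.73 × 341.25 = 249.1125 now, so the husband offers 249.1125, keeping 250.8875.
Round 1 (the wife proposes): the husband can get 250.8875 next round, worth 0.5 × 250.8875 = 125.44375 now. The wife offers 125.44375 and keeps 500 − 125.44375 = 374.55625.

374.56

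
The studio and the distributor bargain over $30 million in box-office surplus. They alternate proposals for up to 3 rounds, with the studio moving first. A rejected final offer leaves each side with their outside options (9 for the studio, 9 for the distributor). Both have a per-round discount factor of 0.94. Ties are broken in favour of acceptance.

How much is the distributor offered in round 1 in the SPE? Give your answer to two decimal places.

9.64

Solve by backward induction from round 3.
Round 3 (the studio proposes): the distributor gets 9 if talks fail, so the studio offers 9 and keeps 21.
Round 2 (the distributor proposes): the studio can get 21 next round, worth 0.94 × 21 = 19.74 now. The distributor offers 19.74 and keeps 30 − 19.74 = 10.26.
Round 1 (the studio proposes): the distributor can get 10.26 next round, worth 0.94 × 10.26 = 9.6444 now. The studio offers 9.6444 and keeps 30 − 9.6444 = 20.3556.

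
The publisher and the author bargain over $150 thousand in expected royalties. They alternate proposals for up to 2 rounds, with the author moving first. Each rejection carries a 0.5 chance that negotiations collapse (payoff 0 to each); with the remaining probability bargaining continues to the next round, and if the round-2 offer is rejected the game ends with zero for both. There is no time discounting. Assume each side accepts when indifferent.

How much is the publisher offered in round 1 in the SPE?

Round 2 (the publisher proposes): rejection yields 0 for the author; the publisher offers 0 and keeps 150.
Round 1 (the author proposes): rejecting gives the publisher an expected 0.5 × 150 = 75; the author offers that and keeps 75.

75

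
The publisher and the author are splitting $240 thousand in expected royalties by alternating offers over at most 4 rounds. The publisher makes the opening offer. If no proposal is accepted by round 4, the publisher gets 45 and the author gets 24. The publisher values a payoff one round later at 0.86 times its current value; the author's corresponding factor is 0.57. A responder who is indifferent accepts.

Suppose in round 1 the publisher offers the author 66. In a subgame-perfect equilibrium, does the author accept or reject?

Round 4 (the author proposes): the publisher gets 45 if talks fail, so the author offers 45 and keeps 195.
Round 3 (the publisher proposes): the author can get 195 next round, worth 0.57 × 195 = 111.15 now. The publisher offers 111.15 and keeps 240 − 111.15 = 128.85.
Round 2 (the author proposes): the publisher can get 128.85 next round, worth 0.86 × 128.85 = 110.811 now; the author offers that and keeps 129.189.
So by rejecting in round 1, the author gets 129.189 next round, worth 0.57 × 129.189 = 73.63773 now.
Offer 66 < 73.63773, so the author rejects.

Reject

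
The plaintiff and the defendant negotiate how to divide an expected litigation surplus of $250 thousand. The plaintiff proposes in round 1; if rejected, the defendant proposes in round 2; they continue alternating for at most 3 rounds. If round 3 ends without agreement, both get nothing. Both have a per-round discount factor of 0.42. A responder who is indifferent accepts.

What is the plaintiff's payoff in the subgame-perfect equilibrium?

Round 3 (the plaintiff proposes): rejection yields 0 for the defendant; the plaintiff offers 0 and keeps 250.
Round 2 (the defendant proposes): the plaintiff can get 250 next round, worth 0.42 × 250 = 105 now, so the defendant offers 105, keeping 145.
Round 1 (the plaintiff proposes): the defendant can get 145 next round, worth 0.42 × 145 = 60.9 now, so the plaintiff offers 60.9, keeping 189.1.

189.1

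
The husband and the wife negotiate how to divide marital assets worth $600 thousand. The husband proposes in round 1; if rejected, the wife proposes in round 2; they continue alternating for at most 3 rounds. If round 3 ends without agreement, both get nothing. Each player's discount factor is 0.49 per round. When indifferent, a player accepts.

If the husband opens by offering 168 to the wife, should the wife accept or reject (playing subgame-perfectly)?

Work out the wife's continuation value if the offer is rejected.
Round 3 (the husband proposes): the wife will accept anything ≥ 0, so the husband offers 0 and keeps 600.
Round 2 (the wife proposes): the husband can get 600 next round, worth 0.49 × 600 = 294 now. The wife offers 294 and keeps 600 − 294 = 306.
So by rejecting in round 1, the wife gets 306 next round, worth 0.49 × 306 = 149.94 now.
Offer 168 ≥ 149.94, so the wife accepts.

Accept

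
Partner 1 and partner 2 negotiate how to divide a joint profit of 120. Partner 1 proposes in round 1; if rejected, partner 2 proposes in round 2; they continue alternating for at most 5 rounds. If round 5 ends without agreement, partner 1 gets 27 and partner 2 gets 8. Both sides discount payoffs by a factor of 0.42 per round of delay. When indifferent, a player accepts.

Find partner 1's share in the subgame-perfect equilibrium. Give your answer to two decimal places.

85.36

Work backward from the last round.
Round 5 (partner 1 proposes): partner 2 gets 8 if talks fail, so partner 1 offers 8 and keeps 112.
Round 4 (partner 2 proposes): partner 1 can get 112 next round, worth 0.42 × 112 = 47.04 now, so partner 2 offers 47.04, keeping 72.96.
Round 3 (partner 1 proposes): partner 2 can get 72.96 next round, worth 0.42 × 72.96 = 30.6432 now, so partner 1 offers 30.6432, keeping 89.3568.
Round 2 (partner 2 proposes): partner 1 can get 89.3568 next round, worth 0.42 × 89.3568 = 37.529856 now, so partner 2 offers 37.529856, keeping 82.470144.
Round 1 (partner 1 proposes): partner 2 can get 82.470144 next round, worth 0.42 × 82.470144 = 34.63746048 now; partner 1 offers that and keeps 85.36253952.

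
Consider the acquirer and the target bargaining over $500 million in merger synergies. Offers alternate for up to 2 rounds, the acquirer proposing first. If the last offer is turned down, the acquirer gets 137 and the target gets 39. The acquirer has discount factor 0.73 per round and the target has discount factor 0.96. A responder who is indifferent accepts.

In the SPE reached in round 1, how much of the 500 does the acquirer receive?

By backward induction:
Round 2 (the target proposes): the acquirer gets 137 if talks fail, so the target offers 137 and keeps 363.
Round 1 (the acquirer proposes): the target can get 363 next round, worth 0.96 × 363 = 348.48 now, so the acquirer offers 348.48, keeping 151.52.

151.52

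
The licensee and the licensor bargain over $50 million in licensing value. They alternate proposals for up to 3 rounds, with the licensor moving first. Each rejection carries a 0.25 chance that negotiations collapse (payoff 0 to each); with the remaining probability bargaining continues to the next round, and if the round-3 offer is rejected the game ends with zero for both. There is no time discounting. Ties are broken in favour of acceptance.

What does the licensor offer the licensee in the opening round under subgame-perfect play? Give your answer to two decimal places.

By backward induction:
Round 3 (the licensor proposes): the licensee will accept anything ≥ 0, so the licensor offers 0 and keeps 50.
Round 2 (the licensee proposes): rejecting gives the licensor an expected 0.75 × 50 = 37.5, so the licensee offers 37.5, keeping 12.5.
Round 1 (the licensor proposes): rejecting gives the licensee an expected 0.75 × 12.5 = 9.375; the licensor offers that and keeps 40.625.

9.38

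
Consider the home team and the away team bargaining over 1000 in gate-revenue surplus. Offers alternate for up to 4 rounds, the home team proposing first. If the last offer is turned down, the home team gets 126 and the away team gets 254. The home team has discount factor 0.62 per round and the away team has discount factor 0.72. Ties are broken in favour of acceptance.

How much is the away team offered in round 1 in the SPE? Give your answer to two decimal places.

Round 4 (the away team proposes): the home team gets 126 if talks fail, so the away team offers 126 and keeps 874.
Round 3 (the home team proposes): the away team can get 874 next round, worth 0.72 × 874 = 629.28 now, so the home team offers 629.28, keeping 370.72.
Round 2 (the away team proposes): the home team can get 370.72 next round, worth 0.62 × 370.72 = 229.8464 now. The away team offers 229.8464 and keeps 1000 − 229.8464 = 770.1536.
Round 1 (the home team proposes): the away team can get 770.1536 next round, worth 0.72 × 770.1536 = 554.510592 now; the home team offers that and keeps 445.489408.

554.51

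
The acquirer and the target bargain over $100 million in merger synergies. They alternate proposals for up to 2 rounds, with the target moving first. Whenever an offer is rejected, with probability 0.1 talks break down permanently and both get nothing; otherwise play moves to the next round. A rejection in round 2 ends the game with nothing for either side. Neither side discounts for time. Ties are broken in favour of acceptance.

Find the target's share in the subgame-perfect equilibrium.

10

By backward induction:
Round 2 (the acquirer proposes): rejection yields 0 for the target; the acquirer offers 0 and keeps 100.
Round 1 (the target proposes): rejecting gives the acquirer an expected 0.9 × 100 = 90. The target offers 90 and keeps 100 − 90 = 10.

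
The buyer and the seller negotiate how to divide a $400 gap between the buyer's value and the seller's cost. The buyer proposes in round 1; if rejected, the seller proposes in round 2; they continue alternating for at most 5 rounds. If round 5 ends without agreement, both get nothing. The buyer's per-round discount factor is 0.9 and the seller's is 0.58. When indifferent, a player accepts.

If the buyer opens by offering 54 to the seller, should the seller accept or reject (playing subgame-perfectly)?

Accept

Round 5 (the buyer proposes): the seller will accept anything ≥ 0, so the buyer offers 0 and keeps 400.
Round 4 (the seller proposes): the buyer can get 400 next round, worth 0.9 × 400 = 360 now. The seller offers 360 and keeps 400 − 360 = 40.
Round 3 (the buyer proposes): the seller can get 40 next round, worth 0.58 × 40 = 23.2 now; the buyer offers that and keeps 376.8.
Round 2 (the seller proposes): the buyer can get 376.8 next round, worth 0.9 × 376.8 = 339.12 now, so the seller offers 339.12, keeping 60.88.
So by rejecting in round 1, the seller gets 60.88 next round, worth 0.58 × 60.88 = 35.3104 now.
Offer 54 ≥ 35.3104, so the seller accepts.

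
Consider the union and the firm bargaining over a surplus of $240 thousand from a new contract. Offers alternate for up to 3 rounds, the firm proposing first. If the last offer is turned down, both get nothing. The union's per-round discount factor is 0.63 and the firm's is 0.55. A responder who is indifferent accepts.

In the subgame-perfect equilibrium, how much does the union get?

Round 3 (the firm proposes): the union will accept anything ≥ 0, so the firm offers 0 and keeps 240.
Round 2 (the union proposes): the firm can get 240 next round, worth 0.55 × 240 = 132 now; the union offers that and keeps 108.
Round 1 (the firm proposes): the union can get 108 next round, worth 0.63 × 108 = 68.04 now; the firm offers that and keeps 171.96.

68.04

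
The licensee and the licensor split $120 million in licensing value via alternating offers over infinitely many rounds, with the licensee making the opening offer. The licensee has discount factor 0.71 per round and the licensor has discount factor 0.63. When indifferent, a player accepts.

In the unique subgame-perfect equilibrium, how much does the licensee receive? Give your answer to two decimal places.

80.33

When the licensee proposes, the licensor accepts any offer worth at least 0.63 times what the licensor would get by proposing next round; and vice versa.
This gives x = 120 − 0.63y and y = 120 − 0.71x, where x and y are each side's share when it proposes.
Hence (1 − 0.63·0.71)x = 120(1 − 0.63), i.e. 0.5527·x = 44.4.
x ≈ 80.3329; the licensor's share is 120 − x ≈ 39.6671.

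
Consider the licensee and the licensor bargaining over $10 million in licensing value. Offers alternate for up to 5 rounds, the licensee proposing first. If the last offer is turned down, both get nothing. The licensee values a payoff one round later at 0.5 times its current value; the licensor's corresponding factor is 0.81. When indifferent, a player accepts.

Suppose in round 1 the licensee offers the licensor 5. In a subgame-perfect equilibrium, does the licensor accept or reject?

Reject

Round 5 (the licensee proposes): rejection yields 0 for the licensor; the licensee offers 0 and keeps 10.
Round 4 (the licensor proposes): the licensee can get 10 next round, worth 0.5 × 10 = 5 now, so the licensor offers 5, keeping 5.
Round 3 (the licensee proposes): the licensor can get 5 next round, worth 0.81 × 5 = 4.05 now. The licensee offers 4.05 and keeps 10 − 4.05 = 5.95.
Round 2 (the licensor proposes): the licensee can get 5.95 next round, worth 0.5 × 5.95 = 2.975 now. The licensor offers 2.975 and keeps 10 − 2.975 = 7.025.
So by rejecting in round 1, the licensor gets 7.025 next round, worth 0.81 × 7.025 = 5.69025 now.
Offer 5 < 5.69025, so the licensor rejects.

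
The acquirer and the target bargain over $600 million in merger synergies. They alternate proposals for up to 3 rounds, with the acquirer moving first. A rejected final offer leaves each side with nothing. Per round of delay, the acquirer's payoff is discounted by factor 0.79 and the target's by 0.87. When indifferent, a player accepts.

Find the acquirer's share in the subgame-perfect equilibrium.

Solve by backward induction from round 3.
Round 3 (the acquirer proposes): the target will accept anything ≥ 0, so the acquirer offers 0 and keeps 600.
Round 2 (the target proposes): the acquirer can get 600 next round, worth 0.79 × 600 = 474 now. The target offers 474 and keeps 600 − 474 = 126.
Round 1 (the acquirer proposes): the target can get 126 next round, worth 0.87 × 126 = 109.62 now. The acquirer offers 109.62 and keeps 600 − 109.62 = 490.38.

490.38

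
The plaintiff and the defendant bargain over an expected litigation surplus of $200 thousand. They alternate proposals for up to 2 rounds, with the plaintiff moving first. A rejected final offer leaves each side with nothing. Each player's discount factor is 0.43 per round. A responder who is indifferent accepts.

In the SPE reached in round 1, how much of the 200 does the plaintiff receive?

Round 2 (the defendant proposes): rejection yields 0 for the plaintiff; the defendant offers 0 and keeps 200.
Round 1 (the plaintiff proposes): the defendant can get 200 next round, worth 0.43 × 200 = 86 now, so the plaintiff offers 86, keeping 114.

114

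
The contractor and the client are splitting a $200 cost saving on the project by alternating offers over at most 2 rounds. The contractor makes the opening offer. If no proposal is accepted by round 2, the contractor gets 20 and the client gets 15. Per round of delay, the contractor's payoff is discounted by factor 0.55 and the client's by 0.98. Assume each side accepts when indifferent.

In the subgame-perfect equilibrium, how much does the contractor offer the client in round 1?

Round 2 (the client proposes): the contractor gets 20 if talks fail, so the client offers 20 and keeps 180.
Round 1 (the contractor proposes): the client can get 180 next round, worth 0.98 × 180 = 176.4 now. The contractor offers 176.4 and keeps 200 − 176.4 = 23.6.

176.4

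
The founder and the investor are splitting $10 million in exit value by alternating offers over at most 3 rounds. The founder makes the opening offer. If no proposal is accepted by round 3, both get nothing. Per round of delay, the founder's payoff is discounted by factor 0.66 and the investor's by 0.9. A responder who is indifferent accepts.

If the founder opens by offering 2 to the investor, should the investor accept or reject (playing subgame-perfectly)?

Reject

Round 3 (the founder proposes): rejection yields 0 for the investor; the founder offers 0 and keeps 10.
Round 2 (the investor proposes): the founder can get 10 next round, worth 0.66 × 10 = 6.6 now. The investor offers 6.6 and keeps 10 − 6.6 = 3.4.
So by rejecting in round 1, the investor gets 3.4 next round, worth 0.9 × 3.4 = 3.06 now.
Offer 2 < 3.06, so the investor rejects.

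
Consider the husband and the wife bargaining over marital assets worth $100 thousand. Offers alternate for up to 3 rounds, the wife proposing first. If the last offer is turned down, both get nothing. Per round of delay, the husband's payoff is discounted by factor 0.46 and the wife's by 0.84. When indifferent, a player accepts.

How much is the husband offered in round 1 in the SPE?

Round 3 (the wife proposes): rejection yields 0 for the husband; the wife offers 0 and keeps 100.
Round 2 (the husband proposes): the wife can get 100 next round, worth 0.84 × 100 = 84 now. The husband offers 84 and keeps 100 − 84 = 16.
Round 1 (the wife proposes): the husband can get 16 next round, worth 0.46 × 16 = 7.36 now; the wife offers that and keeps 92.64.

7.36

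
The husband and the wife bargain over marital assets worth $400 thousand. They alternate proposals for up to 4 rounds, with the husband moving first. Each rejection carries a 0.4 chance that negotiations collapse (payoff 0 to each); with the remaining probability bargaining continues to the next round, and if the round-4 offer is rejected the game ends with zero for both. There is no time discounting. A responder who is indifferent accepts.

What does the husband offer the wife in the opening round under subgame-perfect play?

Round 4 (the wife proposes): rejection yields 0 for the husband; the wife offers 0 and keeps 400.
Round 3 (the husband proposes): rejecting gives the wife an expected 0.6 × 400 = 240. The husband offers 240 and keeps 400 − 240 = 160.
Round 2 (the wife proposes): rejecting gives the husband an expected 0.6 × 160 = 96, so the wife offers 96, keeping 304.
Round 1 (the husband proposes): rejecting gives the wife an expected 0.6 × 304 = 182.4, so the husband offers 182.4, keeping 217.6.

182.4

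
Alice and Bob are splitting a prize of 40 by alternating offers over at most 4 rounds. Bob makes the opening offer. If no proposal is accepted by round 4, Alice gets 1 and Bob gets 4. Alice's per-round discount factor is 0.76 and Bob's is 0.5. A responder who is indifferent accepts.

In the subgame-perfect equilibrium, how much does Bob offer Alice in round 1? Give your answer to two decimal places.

Round 4 (Alice proposes): Bob gets 4 if talks fail, so Alice offers 4 and keeps 36.
Round 3 (Bob proposes): Alice can get 36 next round, worth 0.76 × 36 = 27.36 now, so Bob offers 27.36, keeping 12.64.
Round 2 (Alice proposes): Bob can get 12.64 next round, worth 0.5 × 12.64 = 6.32 now. Alice offers 6.32 and keeps 40 − 6.32 = 33.68.
Round 1 (Bob proposes): Alice can get 33.68 next round, worth 0.76 × 33.68 = 25.5968 now. Bob offers 25.5968 and keeps 40 − 25.5968 = 14.4032.

25.60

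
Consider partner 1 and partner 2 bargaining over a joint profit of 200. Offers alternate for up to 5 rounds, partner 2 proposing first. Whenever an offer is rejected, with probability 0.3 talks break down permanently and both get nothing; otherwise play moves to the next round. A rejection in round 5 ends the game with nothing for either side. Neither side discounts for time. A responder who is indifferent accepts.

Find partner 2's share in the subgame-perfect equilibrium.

Round 5 (partner 2 proposes): partner 1 will accept anything ≥ 0, so partner 2 offers 0 and keeps 200.
Round 4 (partner 1 proposes): rejecting gives partner 2 an expected 0.7 × 200 = 140; partner 1 offers that and keeps 60.
Round 3 (partner 2 proposes): rejecting gives partner 1 an expected 0.7 × 60 = 42, so partner 2 offers 42, keeping 158.
Round 2 (partner 1 proposes): rejecting gives partner 2 an expected 0.7 × 158 = 110.6; partner 1 offers that and keeps 89.4.
Round 1 (partner 2 proposes): rejecting gives partner 1 an expected 0.7 × 89.4 = 62.58. Partner 2 offers 62.58 and keeps 200 − 62.58 = 137.42.

137.42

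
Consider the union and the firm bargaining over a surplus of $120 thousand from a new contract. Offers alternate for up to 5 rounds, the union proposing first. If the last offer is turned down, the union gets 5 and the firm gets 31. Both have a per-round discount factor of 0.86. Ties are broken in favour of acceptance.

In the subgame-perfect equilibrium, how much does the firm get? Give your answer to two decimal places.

Round 5 (the union proposes): the firm gets 31 if talks fail, so the union offers 31 and keeps 89.
Round 4 (the firm proposes): the union can get 89 next round, worth 0.86 × 89 = 76.54 now. The firm offers 76.54 and keeps 120 − 76.54 = 43.46.
Round 3 (the union proposes): the firm can get 43.46 next round, worth 0.86 × 43.46 = 37.3756 now, so the union offers 37.3756, keeping 82.6244.
Round 2 (the firm proposes): the union can get 82.6244 next round, worth 0.86 × 82.6244 = 71.056984 now. The firm offers 71.056984 and keeps 120 − 71.056984 = 48.943016.
Round 1 (the union proposes): the firm can get 48.943016 next round, worth 0.86 × 48.943016 = 42.09099376 now. The union offers 42.09099376 and keeps 120 − 42.09099376 = 77.90900624.

42.09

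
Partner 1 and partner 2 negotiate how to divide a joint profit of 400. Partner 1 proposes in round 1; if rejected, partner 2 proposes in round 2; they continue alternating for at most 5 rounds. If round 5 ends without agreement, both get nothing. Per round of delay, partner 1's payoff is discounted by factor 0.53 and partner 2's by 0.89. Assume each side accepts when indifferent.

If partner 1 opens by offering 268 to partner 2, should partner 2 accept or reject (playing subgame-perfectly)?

Accept

Round 5 (partner 1 proposes): partner 2 will accept anything ≥ 0, so partner 1 offers 0 and keeps 400.
Round 4 (partner 2 proposes): partner 1 can get 400 next round, worth 0.53 × 400 = 212 now. Partner 2 offers 212 and keeps 400 − 212 = 188.
Round 3 (partner 1 proposes): partner 2 can get 188 next round, worth 0.89 × 188 = 167.32 now; partner 1 offers that and keeps 232.68.
Round 2 (partner 2 proposes): partner 1 can get 232.68 next round, worth 0.53 × 232.68 = 123.3204 now. Partner 2 offers 123.3204 and keeps 400 − 123.3204 = 276.6796.
So by rejecting in round 1, partner 2 gets 276.6796 next round, worth 0.89 × 276.6796 = 246.244844 now.
Offer 268 ≥ 246.244844, so partner 2 accepts.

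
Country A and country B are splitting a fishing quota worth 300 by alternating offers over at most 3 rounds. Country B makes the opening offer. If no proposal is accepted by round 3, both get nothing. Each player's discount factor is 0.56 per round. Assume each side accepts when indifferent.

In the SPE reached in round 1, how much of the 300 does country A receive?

Round 3 (country B proposes): country A will accept anything ≥ 0, so country B offers 0 and keeps 300.
Round 2 (country A proposes): country B can get 300 next round, worth 0.56 × 300 = 168 now; country A offers that and keeps 132.
Round 1 (country B proposes): country A can get 132 next round, worth 0.56 × 132 = 73.92 now, so country B offers 73.92, keeping 226.08.

73.92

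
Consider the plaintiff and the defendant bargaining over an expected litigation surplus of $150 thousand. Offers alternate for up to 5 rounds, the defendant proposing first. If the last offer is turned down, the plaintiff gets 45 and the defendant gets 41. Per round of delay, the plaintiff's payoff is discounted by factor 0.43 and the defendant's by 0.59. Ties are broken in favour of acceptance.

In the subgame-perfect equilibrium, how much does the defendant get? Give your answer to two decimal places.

Round 5 (the defendant proposes): the plaintiff gets 45 if talks fail, so the defendant offers 45 and keeps 105.
Round 4 (the plaintiff proposes): the defendant can get 105 next round, worth 0.59 × 105 = 61.95 now; the plaintiff offers that and keeps 88.05.
Round 3 (the defendant proposes): the plaintiff can get 88.05 next round, worth 0.43 × 88.05 = 37.8615 now. The defendant offers 37.8615 and keeps 150 − 37.8615 = 112.1385.
Round 2 (the plaintiff proposes): the defendant can get 112.1385 next round, worth 0.59 × 112.1385 = 66.161715 now. The plaintiff offers 66.161715 and keeps 150 − 66.161715 = 83.838285.
Round 1 (the defendant proposes): the plaintiff can get 83.838285 next round, worth 0.43 × 83.838285 = 36.05046255 now, so the defendant offers 36.05046255, keeping 113.94953745.

113.95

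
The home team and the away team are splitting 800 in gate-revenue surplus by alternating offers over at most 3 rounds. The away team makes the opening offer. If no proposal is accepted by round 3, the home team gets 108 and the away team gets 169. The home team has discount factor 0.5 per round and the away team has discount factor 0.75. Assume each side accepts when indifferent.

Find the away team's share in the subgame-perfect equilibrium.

659.5

Work backward from the last round.
Round 3 (the away team proposes): the home team gets 108 if talks fail, so the away team offers 108 and keeps 692.
Round 2 (the home team proposes): the away team can get 692 next round, worth 0.75 × 692 = 519 now; the home team offers that and keeps 281.
Round 1 (the away team proposes): the home team can get 281 next round, worth 0.5 × 281 = 140.5 now. The away team offers 140.5 and keeps 800 − 140.5 = 659.5.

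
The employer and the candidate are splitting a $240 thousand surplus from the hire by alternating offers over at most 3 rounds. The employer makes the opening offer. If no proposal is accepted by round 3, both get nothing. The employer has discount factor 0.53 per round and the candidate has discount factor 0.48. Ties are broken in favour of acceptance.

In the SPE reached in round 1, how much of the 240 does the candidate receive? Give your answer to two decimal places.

Round 3 (the employer proposes): the candidate will accept anything ≥ 0, so the employer offers 0 and keeps 240.
Round 2 (the candidate proposes): the employer can get 240 next round, worth 0.53 × 240 = 127.2 now, so the candidate offers 127.2, keeping 112.8.
Round 1 (the employer proposes): the candidate can get 112.8 next round, worth 0.48 × 112.8 = 54.144 now; the employer offers that and keeps 185.856.

54.14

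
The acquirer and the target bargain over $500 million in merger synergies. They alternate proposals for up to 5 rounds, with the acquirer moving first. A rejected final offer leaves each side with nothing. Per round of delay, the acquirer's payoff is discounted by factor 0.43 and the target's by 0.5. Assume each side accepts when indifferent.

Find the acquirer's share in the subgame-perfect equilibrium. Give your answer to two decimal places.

326.86

Round 5 (the acquirer proposes): rejection yields 0 for the target; the acquirer offers 0 and keeps 500.
Round 4 (the target proposes): the acquirer can get 500 next round, worth 0.43 × 500 = 215 now, so the target offers 215, keeping 285.
Round 3 (the acquirer proposes): the target can get 285 next round, worth 0.5 × 285 = 142.5 now, so the acquirer offers 142.5, keeping 357.5.
Round 2 (the target proposes): the acquirer can get 357.5 next round, worth 0.43 × 357.5 = 153.725 now; the target offers that and keeps 346.275.
Round 1 (the acquirer proposes): the target can get 346.275 next round, worth 0.5 × 346.275 = 173.1375 now. The acquirer offers 173.1375 and keeps 500 − 173.1375 = 326.8625.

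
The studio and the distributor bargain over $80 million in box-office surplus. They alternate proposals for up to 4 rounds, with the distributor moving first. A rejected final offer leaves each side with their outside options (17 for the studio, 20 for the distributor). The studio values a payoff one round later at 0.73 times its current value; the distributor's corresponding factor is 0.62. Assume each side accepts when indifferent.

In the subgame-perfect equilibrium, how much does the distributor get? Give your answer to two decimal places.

Round 4 (the studio proposes): the distributor gets 20 if talks fail, so the studio offers 20 and keeps 60.
Round 3 (the distributor proposes): the studio can get 60 next round, worth 0.73 × 60 = 43.8 now. The distributor offers 43.8 and keeps 80 − 43.8 = 36.2.
Round 2 (the studio proposes): the distributor can get 36.2 next round, worth 0.62 × 36.2 = 22.444 now, so the studio offers 22.444, keeping 57.556.
Round 1 (the distributor proposes): the studio can get 57.556 next round, worth 0.73 × 57.556 = 42.01588 now; the distributor offers that and keeps 37.98412.

37.98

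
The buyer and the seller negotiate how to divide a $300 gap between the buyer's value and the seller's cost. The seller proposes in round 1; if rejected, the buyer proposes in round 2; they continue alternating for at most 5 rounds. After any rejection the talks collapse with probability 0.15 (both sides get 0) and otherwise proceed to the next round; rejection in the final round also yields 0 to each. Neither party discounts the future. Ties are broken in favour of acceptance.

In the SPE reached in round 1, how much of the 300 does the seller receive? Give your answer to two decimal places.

234.11

Round 5 (the seller proposes): the buyer will accept anything ≥ 0, so the seller offers 0 and keeps 300.
Round 4 (the buyer proposes): rejecting gives the seller an expected 0.85 × 300 = 255, so the buyer offers 255, keeping 45.
Round 3 (the seller proposes): rejecting gives the buyer an expected 0.85 × 45 = 38.25, so the seller offers 38.25, keeping 261.75.
Round 2 (the buyer proposes): rejecting gives the seller an expected 0.85 × 261.75 = 222.4875, so the buyer offers 222.4875, keeping 77.5125.
Round 1 (the seller proposes): rejecting gives the buyer an expected 0.85 × 77.5125 = 65.885625, so the seller offers 65.885625, keeping 234.114375.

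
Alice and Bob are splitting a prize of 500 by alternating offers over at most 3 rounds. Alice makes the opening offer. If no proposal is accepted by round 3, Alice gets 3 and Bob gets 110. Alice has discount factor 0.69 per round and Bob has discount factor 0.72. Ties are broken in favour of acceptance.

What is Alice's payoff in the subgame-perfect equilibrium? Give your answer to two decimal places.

Work backward from the last round.
Round 3 (Alice proposes): Bob gets 110 if talks fail, so Alice offers 110 and keeps 390.
Round 2 (Bob proposes): Alice can get 390 next round, worth 0.69 × 390 = 269.1 now; Bob offers that and keeps 230.9.
Round 1 (Alice proposes): Bob can get 230.9 next round, worth 0.72 × 230.9 = 166.248 now, so Alice offers 166.248, keeping 333.752.

333.75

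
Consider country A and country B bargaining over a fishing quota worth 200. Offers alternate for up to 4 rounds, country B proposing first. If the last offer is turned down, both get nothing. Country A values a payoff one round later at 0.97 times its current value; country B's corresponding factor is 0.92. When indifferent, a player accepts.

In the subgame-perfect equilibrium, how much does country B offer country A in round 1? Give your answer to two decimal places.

Round 4 (country A proposes): rejection yields 0 for country B; country A offers 0 and keeps 200.
Round 3 (country B proposes): country A can get 200 next round, worth 0.97 × 200 = 194 now, so country B offers 194, keeping 6.
Round 2 (country A proposes): country B can get 6 next round, worth 0.92 × 6 = 5.52 now; country A offers that and keeps 194.48.
Round 1 (country B proposes): country A can get 194.48 next round, worth 0.97 × 194.48 = 188.6456 now; country B offers that and keeps 11.3544.

188.65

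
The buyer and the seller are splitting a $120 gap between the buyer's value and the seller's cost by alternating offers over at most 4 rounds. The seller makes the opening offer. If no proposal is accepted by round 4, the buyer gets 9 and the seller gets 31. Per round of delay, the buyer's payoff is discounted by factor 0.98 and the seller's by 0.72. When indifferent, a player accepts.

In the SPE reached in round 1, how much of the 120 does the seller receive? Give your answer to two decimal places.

25.53

Round 4 (the buyer proposes): the seller gets 31 if talks fail, so the buyer offers 31 and keeps 89.
Round 3 (the seller proposes): the buyer can get 89 next round, worth 0.98 × 89 = 87.22 now, so the seller offers 87.22, keeping 32.78.
Round 2 (the buyer proposes): the seller can get 32.78 next round, worth 0.72 × 32.78 = 23.6016 now, so the buyer offers 23.6016, keeping 96.3984.
Round 1 (the seller proposes): the buyer can get 96.3984 next round, worth 0.98 × 96.3984 = 94.470432 now, so the seller offers 94.470432, keeping 25.529568.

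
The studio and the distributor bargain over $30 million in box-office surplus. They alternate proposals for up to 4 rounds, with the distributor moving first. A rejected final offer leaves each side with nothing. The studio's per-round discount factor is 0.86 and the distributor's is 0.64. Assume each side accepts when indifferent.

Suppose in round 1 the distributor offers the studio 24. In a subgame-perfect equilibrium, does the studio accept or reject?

Round 4 (the studio proposes): rejection yields 0 for the distributor; the studio offers 0 and keeps 30.
Round 3 (the distributor proposes): the studio can get 30 next round, worth 0.86 × 30 = 25.8 now. The distributor offers 25.8 and keeps 30 − 25.8 = 4.2.
Round 2 (the studio proposes): the distributor can get 4.2 next round, worth 0.64 × 4.2 = 2.688 now, so the studio offers 2.688, keeping 27.312.
So by rejecting in round 1, the studio gets 27.312 next round, worth 0.86 × 27.312 = 23.48832 now.
Offer 24 ≥ 23.48832, so the studio accepts.

Accept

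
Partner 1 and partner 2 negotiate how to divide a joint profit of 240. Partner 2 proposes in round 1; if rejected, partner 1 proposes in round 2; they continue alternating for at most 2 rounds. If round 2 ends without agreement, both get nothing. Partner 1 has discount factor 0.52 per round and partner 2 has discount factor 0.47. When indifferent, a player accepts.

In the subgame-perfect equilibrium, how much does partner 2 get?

Round 2 (partner 1 proposes): partner 2 will accept anything ≥ 0, so partner 1 offers 0 and keeps 240.
Round 1 (partner 2 proposes): partner 1 can get 240 next round, worth 0.52 × 240 = 124.8 now; partner 2 offers that and keeps 115.2.

115.2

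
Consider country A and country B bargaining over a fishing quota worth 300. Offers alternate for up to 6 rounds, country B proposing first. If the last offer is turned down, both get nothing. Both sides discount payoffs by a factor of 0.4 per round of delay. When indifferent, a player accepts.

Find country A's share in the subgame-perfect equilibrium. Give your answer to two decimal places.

86.59

Round 6 (country A proposes): country B will accept anything ≥ 0, so country A offers 0 and keeps 300.
Round 5 (country B proposes): country A can get 300 next round, worth 0.4 × 300 = 120 now. Country B offers 120 and keeps 300 − 120 = 180.
Round 4 (country A proposes): country B can get 180 next round, worth 0.4 × 180 = 72 now, so country A offers 72, keeping 228.
Round 3 (country B proposes): country A can get 228 next round, worth 0.4 × 228 = 91.2 now, so country B offers 91.2, keeping 208.8.
Round 2 (country A proposes): country B can get 208.8 next round, worth 0.4 × 208.8 = 83.52 now; country A offers that and keeps 216.48.
Round 1 (country B proposes): country A can get 216.48 next round, worth 0.4 × 216.48 = 86.592 now, so country B offers 86.592, keeping 213.408.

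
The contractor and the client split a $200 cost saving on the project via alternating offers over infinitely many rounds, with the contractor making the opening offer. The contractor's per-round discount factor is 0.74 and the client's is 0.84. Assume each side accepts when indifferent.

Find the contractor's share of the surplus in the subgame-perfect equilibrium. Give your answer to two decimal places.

In a stationary SPE each proposer offers the other exactly their discounted continuation value.
If the contractor keeps x when proposing and the client keeps y when proposing, then x = 200 − 0.84y and y = 200 − 0.74x.
Solving: x = 200(1 − 0.84) / (1 − 0.74·0.84) = 32 / 0.3784 ≈ 84.5666.
The client gets 200 − 84.5666 ≈ 115.4334.

84.57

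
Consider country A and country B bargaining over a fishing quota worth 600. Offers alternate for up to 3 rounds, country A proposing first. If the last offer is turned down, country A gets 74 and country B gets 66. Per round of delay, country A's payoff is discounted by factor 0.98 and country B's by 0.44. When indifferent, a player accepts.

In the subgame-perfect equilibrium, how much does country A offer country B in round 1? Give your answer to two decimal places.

Round 3 (country A proposes): country B gets 66 if talks fail, so country A offers 66 and keeps 534.
Round 2 (country B proposes): country A can get 534 next round, worth 0.98 × 534 = 523.32 now. Country B offers 523.32 and keeps 600 − 523.32 = 76.68.
Round 1 (country A proposes): country B can get 76.68 next round, worth 0.44 × 76.68 = 33.7392 now, so country A offers 33.7392, keeping 566.2608.

33.74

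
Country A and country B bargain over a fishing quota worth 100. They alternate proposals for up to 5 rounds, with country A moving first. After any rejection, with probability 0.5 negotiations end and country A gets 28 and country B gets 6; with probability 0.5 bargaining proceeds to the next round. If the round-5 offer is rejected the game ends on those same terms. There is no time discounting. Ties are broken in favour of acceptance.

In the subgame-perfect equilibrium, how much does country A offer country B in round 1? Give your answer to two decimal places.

Round 5 (country A proposes): country B gets 6 if talks fail, so country A offers 6 and keeps 94.
Round 4 (country B proposes): rejecting gives country A an expected 0.5 × 94 + 0.5 × 28 = 61; country B offers that and keeps 39.
Round 3 (country A proposes): rejecting gives country B an expected 0.5 × 39 + 0.5 × 6 = 22.5. Country A offers 22.5 and keeps 100 − 22.5 = 77.5.
Round 2 (country B proposes): rejecting gives country A an expected 0.5 × 77.5 + 0.5 × 28 = 52.75; country B offers that and keeps 47.25.
Round 1 (country A proposes): rejecting gives country B an expected 0.5 × 47.25 + 0.5 × 6 = 26.625. Country A offers 26.625 and keeps 100 − 26.625 = 73.375.

26.63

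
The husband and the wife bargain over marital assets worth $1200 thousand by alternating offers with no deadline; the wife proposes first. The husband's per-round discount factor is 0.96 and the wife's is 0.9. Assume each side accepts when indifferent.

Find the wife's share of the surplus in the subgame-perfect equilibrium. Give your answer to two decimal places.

352.94

Let x be the wife's share when the wife proposes and y be the husband's share when the husband proposes.
The husband accepts iff offered ≥ 0.96·y, so x = 1200 − 0.96y. Symmetrically y = 1200 − 0.9x.
Substituting: x = 1200 − 0.96(1200 − 0.9x), giving x(1 − 0.9·0.96) = 1200(1 − 0.96).
So x = 1200 × 0.04 / 0.136 ≈ 352.9412, and the husband receives 1200 − x ≈ 847.0588.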